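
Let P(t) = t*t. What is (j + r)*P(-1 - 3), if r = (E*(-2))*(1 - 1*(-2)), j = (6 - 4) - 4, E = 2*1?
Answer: -224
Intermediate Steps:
E = 2
P(t) = t²
j = -2 (j = 2 - 4 = -2)
r = -12 (r = (2*(-2))*(1 - 1*(-2)) = -4*(1 + 2) = -4*3 = -12)
(j + r)*P(-1 - 3) = (-2 - 12)*(-1 - 3)² = -14*(-4)² = -14*16 = -224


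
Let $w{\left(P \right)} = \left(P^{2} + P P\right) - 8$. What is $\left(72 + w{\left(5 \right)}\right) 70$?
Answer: $7980$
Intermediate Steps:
$w{\left(P \right)} = -8 + 2 P^{2}$ ($w{\left(P \right)} = \left(P^{2} + P^{2}\right) - 8 = 2 P^{2} - 8 = -8 + 2 P^{2}$)
$\left(72 + w{\left(5 \right)}\right) 70 = \left(72 - \left(8 - 2 \cdot 5^{2}\right)\right) 70 = \left(72 + \left(-8 + 2 \cdot 25\right)\right) 70 = \left(72 + \left(-8 + 50\right)\right) 70 = \left(72 + 42\right) 70 = 114 \cdot 70 = 7980$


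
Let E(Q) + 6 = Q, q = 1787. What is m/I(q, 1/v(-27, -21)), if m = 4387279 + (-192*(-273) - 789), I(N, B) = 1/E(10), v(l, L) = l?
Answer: 17755624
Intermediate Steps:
E(Q) = -6 + Q
I(N, B) = 1/4 (I(N, B) = 1/(-6 + 10) = 1/4)
m = 4438906 (m = 4387279 + (52416 - 789) = 4387279 + 51627 = 4438906)
m/I(q, 1/v(-27, -21)) = 4438906/(1/4) = 4438906*4 = 17755624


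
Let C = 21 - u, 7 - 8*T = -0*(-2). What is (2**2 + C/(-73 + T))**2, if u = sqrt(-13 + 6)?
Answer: 4579152/332929 + 34240*I*sqrt(7)/332929 ≈ 13.754 + 0.2721*I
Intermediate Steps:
u = I*sqrt(7) (u = sqrt(-7) = I*sqrt(7) ≈ 2.6458*I)
T = 7/8 (T = 7/8 - (-3)*0*(-2)/8 = 7/8 - (-3)*0/8 = 7/8 - 1/8*0 = 7/8 + 0 = 7/8 ≈ 0.87500)
C = 21 - I*sqrt(7) ≈ 21.0 - 2.6458*I
(2**2 + C/(-73 + T))**2 = (2**2 + (21 - I*sqrt(7))/(-73 + 7/8))**2 = (4 + (21 - I*sqrt(7))/(-577/8))**2 = (4 + (21 - I*sqrt(7))*(-8/577))**2 = (4 + (-168/577 + 8*I*sqrt(7)/577))**2 = (2140/577 + 8*I*sqrt(7)/577)**2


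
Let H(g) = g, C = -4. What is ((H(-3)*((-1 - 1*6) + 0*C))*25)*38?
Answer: 19950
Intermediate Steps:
((H(-3)*((-1 - 1*6) + 0*C))*25)*38 = (-3*((-1 - 1*6) + 0*(-4))*25)*38 = (-3*((-1 - 6) + 0)*25)*38 = (-3*(-7 + 0)*25)*38 = (-3*(-7)*25)*38 = (21*25)*38 = 525*38 = 19950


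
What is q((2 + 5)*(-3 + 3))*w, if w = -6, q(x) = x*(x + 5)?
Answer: 0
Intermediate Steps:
q(x) = x*(5 + x)
q((2 + 5)*(-3 + 3))*w = (((2 + 5)*(-3 + 3))*(5 + (2 + 5)*(-3 + 3)))*(-6) = ((7*0)*(5 + 7*0))*(-6) = (0*(5 + 0))*(-6) = (0*5)*(-6) = 0*(-6) = 0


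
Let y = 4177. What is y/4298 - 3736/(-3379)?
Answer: 30171411/14522942 ≈ 2.0775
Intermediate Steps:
y/4298 - 3736/(-3379) = 4177/4298 - 3736/(-3379) = 4177*(1/4298) - 3736*(-1/3379) = 4177/4298 + 3736/3379 = 30171411/14522942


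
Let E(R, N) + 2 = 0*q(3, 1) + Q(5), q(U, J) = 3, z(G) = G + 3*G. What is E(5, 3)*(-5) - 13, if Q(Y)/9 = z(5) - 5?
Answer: -678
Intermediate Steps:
z(G) = 4*G
Q(Y) = 135 (Q(Y) = 9*(4*5 - 5) = 9*(20 - 5) = 9*15 = 135)
E(R, N) = 133 (E(R, N) = -2 + (0*3 + 135) = -2 + (0 + 135) = -2 + 135 = 133)
E(5, 3)*(-5) - 13 = 133*(-5) - 13 = -665 - 13 = -678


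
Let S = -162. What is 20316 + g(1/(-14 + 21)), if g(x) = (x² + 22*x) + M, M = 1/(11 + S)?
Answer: 150341440/7399 ≈ 20319.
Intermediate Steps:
M = -1/151 (M = 1/(11 - 162) = 1/(-151) = -1/151 ≈ -0.0066225)
g(x) = -1/151 + x² + 22*x (g(x) = (x² + 22*x) - 1/151 = -1/151 + x² + 22*x)
20316 + g(1/(-14 + 21)) = 20316 + (-1/151 + (1/(-14 + 21))² + 22/(-14 + 21)) = 20316 + (-1/151 + (1/7)² + 22/7) = 20316 + (-1/151 + (⅐)² + 22*(⅐)) = 20316 + (-1/151 + 1/49 + 22/7) = 20316 + 23356/7399 = 150341440/7399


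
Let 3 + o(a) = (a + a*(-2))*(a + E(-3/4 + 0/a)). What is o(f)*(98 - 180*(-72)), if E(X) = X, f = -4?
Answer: -287276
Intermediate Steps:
o(a) = -3 - a*(-¾ + a) (o(a) = -3 + (a + a*(-2))*(a + (-3/4 + 0/a)) = -3 + (a - 2*a)*(a + (-3*¼ + 0)) = -3 + (-a)*(a + (-¾ + 0)) = -3 + (-a)*(a - ¾) = -3 + (-a)*(-¾ + a) = -3 - a*(-¾ + a))
o(f)*(98 - 180*(-72)) = (-3 - 1*(-4)² + (¾)*(-4))*(98 - 180*(-72)) = (-3 - 1*16 - 3)*(98 + 12960) = (-3 - 16 - 3)*13058 = -22*13058 = -287276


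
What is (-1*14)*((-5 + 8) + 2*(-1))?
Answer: -14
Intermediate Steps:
(-1*14)*((-5 + 8) + 2*(-1)) = -14*(3 - 2) = -14*1 = -14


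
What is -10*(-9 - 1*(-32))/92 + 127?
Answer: 249/2 ≈ 124.50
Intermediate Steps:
-10*(-9 - 1*(-32))/92 + 127 = -10*(-9 + 32)/92 + 127 = -230/92 + 127 = -10*¼ + 127 = -5/2 + 127 = 249/2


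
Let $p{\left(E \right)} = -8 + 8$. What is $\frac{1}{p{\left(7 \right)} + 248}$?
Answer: $\frac{1}{248} \approx 0.0040323$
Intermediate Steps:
$p{\left(E \right)} = 0$
$\frac{1}{p{\left(7 \right)} + 248} = \frac{1}{0 + 248} = \frac{1}{248}$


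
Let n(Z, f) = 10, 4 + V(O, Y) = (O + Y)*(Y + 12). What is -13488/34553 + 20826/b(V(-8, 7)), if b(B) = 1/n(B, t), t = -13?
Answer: 7195994292/34553 ≈ 2.0826e+5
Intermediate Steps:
V(O, Y) = -4 + (12 + Y)*(O + Y) (V(O, Y) = -4 + (O + Y)*(Y + 12) = -4 + (O + Y)*(12 + Y) = -4 + (12 + Y)*(O + Y))
b(B) = ⅒ (b(B) = 1/10 = ⅒)
-13488/34553 + 20826/b(V(-8, 7)) = -13488/34553 + 20826/(⅒) = -13488*1/34553 + 20826*10 = -13488/34553 + 208260 = 7195994292/34553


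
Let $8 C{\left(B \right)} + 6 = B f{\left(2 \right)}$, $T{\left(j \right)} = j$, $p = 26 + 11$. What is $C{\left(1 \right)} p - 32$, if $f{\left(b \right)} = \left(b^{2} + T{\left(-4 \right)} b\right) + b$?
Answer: $-69$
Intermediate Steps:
$p = 37$
$f{\left(b \right)} = b^{2} - 3 b$ ($f{\left(b \right)} = \left(b^{2} - 4 b\right) + b = b^{2} - 3 b$)
$C{\left(B \right)} = - \frac{3}{4} - \frac{B}{4}$ ($C{\left(B \right)} = - \frac{3}{4} + \frac{B 2 \left(-3 + 2\right)}{8} = - \frac{3}{4} + \frac{B 2 \left(-1\right)}{8} = - \frac{3}{4} + \frac{B \left(-2\right)}{8} = - \frac{3}{4} + \frac{\left(-2\right) B}{8} = - \frac{3}{4} - \frac{B}{4}$)
$C{\left(1 \right)} p - 32 = \left(- \frac{3}{4} - \frac{1}{4}\right) 37 - 32 = \left(-1\right) 37 - 32 = -37 - 32 = -69$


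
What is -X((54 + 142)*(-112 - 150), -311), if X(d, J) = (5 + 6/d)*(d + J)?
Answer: 6632340951/25676 ≈ 2.5831e+5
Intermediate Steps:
X(d, J) = (5 + 6/d)*(J + d)
-X((54 + 142)*(-112 - 150), -311) = -(6 + 5*(-311) + 5*((54 + 142)*(-112 - 150)) + 6*(-311)/((54 + 142)*(-112 - 150))) = -(6 - 1555 + 5*(196*(-262)) + 6*(-311)/(196*(-262))) = -(6 - 1555 + 5*(-51352) + 6*(-311)/(-51352)) = -(6 - 1555 - 256760 + 6*(-311)*(-1/51352)) = -(6 - 1555 - 256760 + 933/25676) = -1*(-6632340951/25676) = 6632340951/25676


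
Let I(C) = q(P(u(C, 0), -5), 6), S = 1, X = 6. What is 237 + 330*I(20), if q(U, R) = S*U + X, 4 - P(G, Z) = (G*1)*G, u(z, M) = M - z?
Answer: -128463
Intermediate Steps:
P(G, Z) = 4 - G² (P(G, Z) = 4 - G*1*G = 4 - G*G = 4 - G²)
q(U, R) = 6 + U (q(U, R) = 1*U + 6 = U + 6 = 6 + U)
I(C) = 10 - C² (I(C) = 6 + (4 - (0 - C)²) = 6 + (4 - (-C)²) = 6 + (4 - C²) = 10 - C²)
237 + 330*I(20) = 237 + 330*(10 - 1*20²) = 237 + 330*(10 - 1*400) = 237 + 330*(10 - 400) = 237 + 330*(-390) = 237 - 128700 = -128463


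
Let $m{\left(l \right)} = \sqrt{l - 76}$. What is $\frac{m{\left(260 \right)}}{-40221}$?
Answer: $- \frac{2 \sqrt{46}}{40221} \approx -0.00033725$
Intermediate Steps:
$m{\left(l \right)} = \sqrt{-76 + l}$
$\frac{m{\left(260 \right)}}{-40221} = \frac{\sqrt{-76 + 260}}{-40221} = \sqrt{184} \left(- \frac{1}{40221}\right) = 2 \sqrt{46} \left(- \frac{1}{40221}\right) = - \frac{2 \sqrt{46}}{40221}$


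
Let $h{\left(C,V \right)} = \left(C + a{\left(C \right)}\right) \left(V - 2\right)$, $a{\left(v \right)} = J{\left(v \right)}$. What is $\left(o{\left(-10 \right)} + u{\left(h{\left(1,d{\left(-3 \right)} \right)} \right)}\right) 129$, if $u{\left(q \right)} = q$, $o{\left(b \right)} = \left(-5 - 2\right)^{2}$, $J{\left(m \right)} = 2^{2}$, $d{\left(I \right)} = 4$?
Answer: $7611$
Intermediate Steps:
$J{\left(m \right)} = 4$
$a{\left(v \right)} = 4$
$o{\left(b \right)} = 49$ ($o{\left(b \right)} = \left(-7\right)^{2} = 49$)
$h{\left(C,V \right)} = \left(-2 + V\right) \left(4 + C\right)$ ($h{\left(C,V \right)} = \left(C + 4\right) \left(V - 2\right) = \left(4 + C\right) \left(-2 + V\right) = \left(-2 + V\right) \left(4 + C\right)$)
$\left(o{\left(-10 \right)} + u{\left(h{\left(1,d{\left(-3 \right)} \right)} \right)}\right) 129 = \left(49 + \left(-8 - 2 + 4 \cdot 4 + 1 \cdot 4\right)\right) 129 = \left(49 + \left(-8 - 2 + 16 + 4\right)\right) 129 = \left(49 + 10\right) 129 = 59 \cdot 129 = 7611$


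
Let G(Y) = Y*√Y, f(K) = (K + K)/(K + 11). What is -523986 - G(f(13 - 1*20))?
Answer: -523986 + 7*I*√14/4 ≈ -5.2399e+5 + 6.5479*I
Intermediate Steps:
f(K) = 2*K/(11 + K) (f(K) = (2*K)/(11 + K) = 2*K/(11 + K))
G(Y) = Y^(3/2)
-523986 - G(f(13 - 1*20)) = -523986 - (2*(13 - 1*20)/(11 + (13 - 1*20)))^(3/2) = -523986 - (2*(13 - 20)/(11 + (13 - 20)))^(3/2) = -523986 - (2*(-7)/(11 - 7))^(3/2) = -523986 - (2*(-7)/4)^(3/2) = -523986 - (2*(-7)*(¼))^(3/2) = -523986 - (-7/2)^(3/2) = -523986 - (-7)*I*√14/4 = -523986 + 7*I*√14/4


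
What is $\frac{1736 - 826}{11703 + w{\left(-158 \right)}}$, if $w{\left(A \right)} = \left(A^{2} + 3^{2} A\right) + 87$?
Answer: $\frac{455}{17666} \approx 0.025756$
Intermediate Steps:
$w{\left(A \right)} = 87 + A^{2} + 9 A$ ($w{\left(A \right)} = \left(A^{2} + 9 A\right) + 87 = 87 + A^{2} + 9 A$)
$\frac{1736 - 826}{11703 + w{\left(-158 \right)}} = \frac{1736 - 826}{11703 + \left(87 + \left(-158\right)^{2} + 9 \left(-158\right)\right)} = \frac{910}{11703 + \left(87 + 24964 - 1422\right)} = \frac{910}{11703 + 23629} = \frac{910}{35332} = 910 \cdot \frac{1}{35332} = \frac{455}{17666}$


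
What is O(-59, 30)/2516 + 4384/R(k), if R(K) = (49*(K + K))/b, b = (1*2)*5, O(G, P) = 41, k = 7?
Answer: 55164783/862988 ≈ 63.923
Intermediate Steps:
b = 10 (b = 2*5 = 10)
R(K) = 49*K/5 (R(K) = (49*(K + K))/10 = (49*(2*K))*(⅒) = (98*K)*(⅒) = 49*K/5)
O(-59, 30)/2516 + 4384/R(k) = 41/2516 + 4384/(((49/5)*7)) = 41*(1/2516) + 4384/(343/5) = 41/2516 + 4384*(5/343) = 41/2516 + 21920/343 = 55164783/862988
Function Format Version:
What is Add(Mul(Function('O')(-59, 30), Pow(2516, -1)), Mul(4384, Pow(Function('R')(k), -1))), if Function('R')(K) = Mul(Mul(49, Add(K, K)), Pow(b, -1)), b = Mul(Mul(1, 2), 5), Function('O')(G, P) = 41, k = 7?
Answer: Rational(55164783, 862988) ≈ 63.923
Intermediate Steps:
b = 10 (b = Mul(2, 5) = 10)
Function('R')(K) = Mul(Rational(49, 5), K) (Function('R')(K) = Mul(Mul(49, Add(K, K)), Pow(10, -1)) = Mul(Mul(49, Mul(2, K)), Rational(1, 10)) = Mul(Mul(98, K), Rational(1, 10)) = Mul(Rational(49, 5), K))
Add(Mul(Function('O')(-59, 30), Pow(2516, -1)), Mul(4384, Pow(Function('R')(k), -1))) = Add(Mul(41, Pow(2516, -1)), Mul(4384, Pow(Mul(Rational(49, 5), 7), -1))) = Add(Mul(41, Rational(1, 2516)), Mul(4384, Pow(Rational(343, 5), -1))) = Add(Rational(41, 2516), Mul(4384, Rational(5, 343))) = Add(Rational(41, 2516), Rational(21920, 343)) = Rational(55164783, 862988)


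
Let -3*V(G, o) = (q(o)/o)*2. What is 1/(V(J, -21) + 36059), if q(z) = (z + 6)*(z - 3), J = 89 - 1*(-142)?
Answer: 7/252493 ≈ 2.7724e-5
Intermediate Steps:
J = 231 (J = 89 + 142 = 231)
q(z) = (-3 + z)*(6 + z) (q(z) = (6 + z)*(-3 + z) = (-3 + z)*(6 + z))
V(G, o) = -2*(-18 + o**2 + 3*o)/(3*o) (V(G, o) = -(-18 + o**2 + 3*o)/o*2/3 = -2*(-18 + o**2 + 3*o)/(3*o))
1/(V(J, -21) + 36059) = 1/((-2 + 12/(-21) - 2/3*(-21)) + 36059) = 1/((-2 + 12*(-1/21) + 14) + 36059) = 1/((-2 - 4/7 + 14) + 36059) = 1/(80/7 + 36059) = 1/(252493/7) = 7/252493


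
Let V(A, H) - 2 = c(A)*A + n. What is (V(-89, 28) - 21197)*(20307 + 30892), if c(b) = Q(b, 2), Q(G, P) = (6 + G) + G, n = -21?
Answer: -302483692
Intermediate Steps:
Q(G, P) = 6 + 2*G
c(b) = 6 + 2*b
V(A, H) = -19 + A*(6 + 2*A) (V(A, H) = 2 + ((6 + 2*A)*A - 21) = 2 + (A*(6 + 2*A) - 21) = 2 + (-21 + A*(6 + 2*A)) = -19 + A*(6 + 2*A))
(V(-89, 28) - 21197)*(20307 + 30892) = ((-19 + 2*(-89)*(3 - 89)) - 21197)*(20307 + 30892) = ((-19 + 2*(-89)*(-86)) - 21197)*51199 = ((-19 + 15308) - 21197)*51199 = (15289 - 21197)*51199 = -5908*51199 = -302483692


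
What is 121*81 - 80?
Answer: 9721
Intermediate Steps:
121*81 - 80 = 9801 - 80 = 9721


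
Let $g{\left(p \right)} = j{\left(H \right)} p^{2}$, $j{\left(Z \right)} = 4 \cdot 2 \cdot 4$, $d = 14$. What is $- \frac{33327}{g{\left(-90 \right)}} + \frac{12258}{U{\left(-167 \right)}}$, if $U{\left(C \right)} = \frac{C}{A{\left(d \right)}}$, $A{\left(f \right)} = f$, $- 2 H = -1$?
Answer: $- \frac{4943044001}{4809600} \approx -1027.7$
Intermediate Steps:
$H = \frac{1}{2}$ ($H = \left(- \frac{1}{2}\right) \left(-1\right) = \frac{1}{2} \approx 0.5$)
$j{\left(Z \right)} = 32$ ($j{\left(Z \right)} = 8 \cdot 4 = 32$)
$g{\left(p \right)} = 32 p^{2}$
$U{\left(C \right)} = \frac{C}{14}$
$- \frac{33327}{g{\left(-90 \right)}} + \frac{12258}{U{\left(-167 \right)}} = - \frac{33327}{32 \left(-90\right)^{2}} + \frac{12258}{\frac{1}{14} \left(-167\right)} = - \frac{33327}{32 \cdot 8100} + \frac{12258}{- \frac{167}{14}} = - \frac{33327}{259200} + 12258 \left(- \frac{14}{167}\right) = \left(-33327\right) \frac{1}{259200} - \frac{171612}{167} = - \frac{3703}{28800} - \frac{171612}{167} = - \frac{4943044001}{4809600}$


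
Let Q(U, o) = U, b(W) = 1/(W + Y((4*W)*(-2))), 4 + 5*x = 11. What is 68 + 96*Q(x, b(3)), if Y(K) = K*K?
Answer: 1012/5 ≈ 202.40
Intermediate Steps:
Y(K) = K²
x = 7/5 (x = -⅘ + (⅕)*11 = -⅘ + 11/5 = 7/5 ≈ 1.4000)
b(W) = 1/(W + 64*W²) (b(W) = 1/(W + ((4*W)*(-2))²) = 1/(W + (-8*W)²) = 1/(W + 64*W²))
68 + 96*Q(x, b(3)) = 68 + 96*(7/5) = 68 + 672/5 = 1012/5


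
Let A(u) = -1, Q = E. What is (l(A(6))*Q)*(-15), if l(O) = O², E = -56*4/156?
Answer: 280/13 ≈ 21.538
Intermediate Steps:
E = -56/39 (E = -224*1/156 = -56/39 ≈ -1.4359)
Q = -56/39 ≈ -1.4359
(l(A(6))*Q)*(-15) = ((-1)²*(-56/39))*(-15) = (1*(-56/39))*(-15) = -56/39*(-15) = 280/13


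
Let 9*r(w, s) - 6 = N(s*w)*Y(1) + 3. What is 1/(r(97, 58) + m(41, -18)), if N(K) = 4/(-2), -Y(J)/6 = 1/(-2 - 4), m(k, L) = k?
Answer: 9/376 ≈ 0.023936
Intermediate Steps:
Y(J) = 1 (Y(J) = -6/(-2 - 4) = -6/(-6) = -6*(-1/6) = 1)
N(K) = -2 (N(K) = 4*(-1/2) = -2)
r(w, s) = 7/9 (r(w, s) = 2/3 + (-2*1 + 3)/9 = 2/3 + (-2 + 3)/9 = 2/3 + (1/9)*1 = 2/3 + 1/9 = 7/9)
1/(r(97, 58) + m(41, -18)) = 1/(7/9 + 41) = 1/(376/9) = 9/376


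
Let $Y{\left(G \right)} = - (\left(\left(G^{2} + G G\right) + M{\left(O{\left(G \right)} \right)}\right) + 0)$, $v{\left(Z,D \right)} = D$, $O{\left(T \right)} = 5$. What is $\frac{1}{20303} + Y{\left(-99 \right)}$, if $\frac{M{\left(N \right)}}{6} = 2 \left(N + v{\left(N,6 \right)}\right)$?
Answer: $- \frac{400659401}{20303} \approx -19734.0$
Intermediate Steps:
$M{\left(N \right)} = 72 + 12 N$ ($M{\left(N \right)} = 6 \cdot 2 \left(N + 6\right) = 6 \cdot 2 \left(6 + N\right) = 6 \left(12 + 2 N\right) = 72 + 12 N$)
$Y{\left(G \right)} = -132 - 2 G^{2}$ ($Y{\left(G \right)} = - (\left(\left(G^{2} + G G\right) + \left(72 + 12 \cdot 5\right)\right) + 0) = - (\left(\left(G^{2} + G^{2}\right) + \left(72 + 60\right)\right) + 0) = - (\left(2 G^{2} + 132\right) + 0) = - (\left(132 + 2 G^{2}\right) + 0) = - (132 + 2 G^{2}) = -132 - 2 G^{2}$)
$\frac{1}{20303} + Y{\left(-99 \right)} = \frac{1}{20303} - \left(132 + 2 \left(-99\right)^{2}\right) = \frac{1}{20303} - 19734 = - \frac{400659401}{20303}$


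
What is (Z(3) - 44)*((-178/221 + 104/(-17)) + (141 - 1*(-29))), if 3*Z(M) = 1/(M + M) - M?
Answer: -857540/117 ≈ -7329.4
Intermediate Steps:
Z(M) = -M/3 + 1/(6*M) (Z(M) = (1/(M + M) - M)/3 = (1/(2*M) - M)/3 = -M/3 + 1/(6*M))
(Z(3) - 44)*((-178/221 + 104/(-17)) + (141 - 1*(-29))) = ((-1/3*3 + (1/6)/3) - 44)*((-178/221 + 104/(-17)) + (141 - 1*(-29))) = ((-1 + (1/6)*(1/3)) - 44)*((-178*1/221 + 104*(-1/17)) + (141 + 29)) = ((-1 + 1/18) - 44)*((-178/221 - 104/17) + 170) = (-17/18 - 44)*(-90/13 + 170) = -809/18*2120/13 = -857540/117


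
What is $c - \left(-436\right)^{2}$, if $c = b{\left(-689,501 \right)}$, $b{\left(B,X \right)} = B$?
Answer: $-190785$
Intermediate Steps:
$c = -689$
$c - \left(-436\right)^{2} = -689 - \left(-436\right)^{2} = -689 - 190096 = -190785$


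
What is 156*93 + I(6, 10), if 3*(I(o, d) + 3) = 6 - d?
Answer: 43511/3 ≈ 14504.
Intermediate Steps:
I(o, d) = -1 - d/3 (I(o, d) = -3 + (6 - d)/3 = -3 + (2 - d/3) = -1 - d/3)
156*93 + I(6, 10) = 156*93 + (-1 - ⅓*10) = 14508 + (-1 - 10/3) = 14508 - 13/3 = 43511/3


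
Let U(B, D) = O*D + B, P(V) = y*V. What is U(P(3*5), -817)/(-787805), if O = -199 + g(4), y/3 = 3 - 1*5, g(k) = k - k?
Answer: -162493/787805 ≈ -0.20626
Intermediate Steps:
g(k) = 0
y = -6 (y = 3*(3 - 1*5) = 3*(3 - 5) = 3*(-2) = -6)
O = -199 (O = -199 + 0 = -199)
P(V) = -6*V
U(B, D) = B - 199*D (U(B, D) = -199*D + B = B - 199*D)
U(P(3*5), -817)/(-787805) = (-18*5 - 199*(-817))/(-787805) = (-6*15 + 162583)*(-1/787805) = (-90 + 162583)*(-1/787805) = 162493*(-1/787805) = -162493/787805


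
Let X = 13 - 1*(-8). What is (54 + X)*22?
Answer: 1650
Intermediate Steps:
X = 21 (X = 13 + 8 = 21)
(54 + X)*22 = (54 + 21)*22 = 75*22 = 1650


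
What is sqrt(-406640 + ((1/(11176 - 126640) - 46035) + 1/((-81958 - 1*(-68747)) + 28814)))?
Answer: I*sqrt(40812521148056878128258)/300264132 ≈ 672.81*I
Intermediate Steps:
sqrt(-406640 + ((1/(11176 - 126640) - 46035) + 1/((-81958 - 1*(-68747)) + 28814))) = sqrt(-406640 + ((1/(-115464) - 46035) + 1/((-81958 + 68747) + 28814))) = sqrt(-406640 + ((-1/115464 - 46035) + 1/(-13211 + 28814))) = sqrt(-406640 + (-5315385241/115464 + 1/15603)) = sqrt(-406640 - 27645318599953/600528264) = sqrt(-271844131872913/600528264) = I*sqrt(40812521148056878128258)/300264132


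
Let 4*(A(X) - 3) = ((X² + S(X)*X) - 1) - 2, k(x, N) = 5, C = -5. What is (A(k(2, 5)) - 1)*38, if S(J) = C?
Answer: 95/2 ≈ 47.500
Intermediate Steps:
S(J) = -5
A(X) = 9/4 - 5*X/4 + X²/4 (A(X) = 3 + (((X² - 5*X) - 1) - 2)/4 = 3 + ((-1 + X² - 5*X) - 2)/4 = 3 + (-3 + X² - 5*X)/4 = 3 + (-¾ - 5*X/4 + X²/4) = 9/4 - 5*X/4 + X²/4)
(A(k(2, 5)) - 1)*38 = ((9/4 - 5/4*5 + (¼)*5²) - 1)*38 = ((9/4 - 25/4 + (¼)*25) - 1)*38 = ((9/4 - 25/4 + 25/4) - 1)*38 = (9/4 - 1)*38 = (5/4)*38 = 95/2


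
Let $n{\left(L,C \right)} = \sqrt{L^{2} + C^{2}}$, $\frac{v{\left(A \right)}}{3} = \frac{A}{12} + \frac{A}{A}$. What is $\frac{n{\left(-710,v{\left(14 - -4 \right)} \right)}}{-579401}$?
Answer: $- \frac{5 \sqrt{80665}}{1158802} \approx -0.0012255$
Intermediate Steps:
$v{\left(A \right)} = 3 + \frac{A}{4}$ ($v{\left(A \right)} = 3 \left(\frac{A}{12} + \frac{A}{A}\right) = 3 \left(A \frac{1}{12} + 1\right) = 3 \left(\frac{A}{12} + 1\right) = 3 \left(1 + \frac{A}{12}\right) = 3 + \frac{A}{4}$)
$n{\left(L,C \right)} = \sqrt{C^{2} + L^{2}}$
$\frac{n{\left(-710,v{\left(14 - -4 \right)} \right)}}{-579401} = \frac{\sqrt{\left(3 + \frac{14 - -4}{4}\right)^{2} + \left(-710\right)^{2}}}{-579401} = \sqrt{\left(3 + \frac{14 + 4}{4}\right)^{2} + 504100} \left(- \frac{1}{579401}\right) = \sqrt{\left(3 + \frac{1}{4} \cdot 18\right)^{2} + 504100} \left(- \frac{1}{579401}\right) = \sqrt{\left(3 + \frac{9}{2}\right)^{2} + 504100} \left(- \frac{1}{579401}\right) = \sqrt{\left(\frac{15}{2}\right)^{2} + 504100} \left(- \frac{1}{579401}\right) = \sqrt{\frac{225}{4} + 504100} \left(- \frac{1}{579401}\right) = \sqrt{\frac{2016625}{4}} \left(- \frac{1}{579401}\right) = \frac{5 \sqrt{80665}}{2} \left(- \frac{1}{579401}\right) = - \frac{5 \sqrt{80665}}{1158802}$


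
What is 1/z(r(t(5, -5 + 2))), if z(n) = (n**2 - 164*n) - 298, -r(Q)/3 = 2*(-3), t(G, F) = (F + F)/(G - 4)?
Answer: -1/2926 ≈ -0.00034176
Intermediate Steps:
t(G, F) = 2*F/(-4 + G) (t(G, F) = (2*F)/(-4 + G) = 2*F/(-4 + G))
r(Q) = 18 (r(Q) = -6*(-3) = -3*(-6) = 18)
z(n) = -298 + n**2 - 164*n
1/z(r(t(5, -5 + 2))) = 1/(-298 + 18**2 - 164*18) = 1/(-298 + 324 - 2952) = 1/(-2926) = -1/2926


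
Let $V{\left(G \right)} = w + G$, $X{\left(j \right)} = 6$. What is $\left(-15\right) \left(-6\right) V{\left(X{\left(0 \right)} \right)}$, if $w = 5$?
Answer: $990$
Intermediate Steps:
$V{\left(G \right)} = 5 + G$
$\left(-15\right) \left(-6\right) V{\left(X{\left(0 \right)} \right)} = \left(-15\right) \left(-6\right) \left(5 + 6\right) = 90 \cdot 11 = 990$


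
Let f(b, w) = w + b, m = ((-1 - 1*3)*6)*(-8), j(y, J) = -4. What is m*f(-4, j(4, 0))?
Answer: -1536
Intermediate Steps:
m = 192 (m = ((-1 - 3)*6)*(-8) = -4*6*(-8) = -24*(-8) = 192)
f(b, w) = b + w
m*f(-4, j(4, 0)) = 192*(-4 - 4) = 192*(-8) = -1536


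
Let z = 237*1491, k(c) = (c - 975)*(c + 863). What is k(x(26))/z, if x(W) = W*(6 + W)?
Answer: -80795/117789 ≈ -0.68593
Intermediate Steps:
k(c) = (-975 + c)*(863 + c)
z = 353367
k(x(26))/z = (-841425 + (26*(6 + 26))² - 2912*(6 + 26))/353367 = (-841425 + (26*32)² - 2912*32)*(1/353367) = (-841425 + 832² - 112*832)*(1/353367) = (-841425 + 692224 - 93184)*(1/353367) = -242385*1/353367 = -80795/117789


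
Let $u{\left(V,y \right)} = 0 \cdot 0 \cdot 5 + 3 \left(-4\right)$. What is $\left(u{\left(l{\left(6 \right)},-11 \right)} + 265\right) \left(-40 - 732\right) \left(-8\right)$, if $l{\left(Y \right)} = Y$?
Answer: $1562528$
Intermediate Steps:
$u{\left(V,y \right)} = -12$ ($u{\left(V,y \right)} = 0 \cdot 5 - 12 = 0 - 12 = -12$)
$\left(u{\left(l{\left(6 \right)},-11 \right)} + 265\right) \left(-40 - 732\right) \left(-8\right) = \left(-12 + 265\right) \left(-40 - 732\right) \left(-8\right) = 253 \left(-772\right) \left(-8\right) = \left(-195316\right) \left(-8\right) = 1562528$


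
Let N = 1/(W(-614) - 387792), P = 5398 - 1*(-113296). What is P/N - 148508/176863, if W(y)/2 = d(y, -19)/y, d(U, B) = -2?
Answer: -2499211248709458880/54296941 ≈ -4.6029e+10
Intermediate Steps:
P = 118694 (P = 5398 + 113296 = 118694)
W(y) = -4/y (W(y) = 2*(-2/y) = -4/y)
N = -307/119052142 (N = 1/(-4/(-614) - 387792) = 1/(-4*(-1/614) - 387792) = 1/(2/307 - 387792) = 1/(-119052142/307) = -307/119052142 ≈ -2.5787e-6)
P/N - 148508/176863 = 118694/(-307/119052142) - 148508/176863 = 118694*(-119052142/307) - 148508*1/176863 = -14130774942548/307 - 148508/176863 = -2499211248709458880/54296941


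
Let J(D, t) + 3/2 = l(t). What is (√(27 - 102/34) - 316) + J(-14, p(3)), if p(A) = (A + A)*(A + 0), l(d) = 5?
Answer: -625/2 + 2*√6 ≈ -307.60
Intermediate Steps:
p(A) = 2*A² (p(A) = (2*A)*A = 2*A²)
J(D, t) = 7/2 (J(D, t) = -3/2 + 5 = 7/2)
(√(27 - 102/34) - 316) + J(-14, p(3)) = (√(27 - 102/34) - 316) + 7/2 = (√(27 - 102*1/34) - 316) + 7/2 = (√(27 - 3) - 316) + 7/2 = (√24 - 316) + 7/2 = (2*√6 - 316) + 7/2 = (-316 + 2*√6) + 7/2 = -625/2 + 2*√6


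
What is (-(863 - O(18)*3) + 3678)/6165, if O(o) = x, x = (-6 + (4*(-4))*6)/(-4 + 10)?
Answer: 2764/6165 ≈ 0.44834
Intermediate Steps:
x = -17 (x = (-6 - 16*6)/6 = (-6 - 96)*(⅙) = -102*⅙ = -17)
O(o) = -17
(-(863 - O(18)*3) + 3678)/6165 = (-(863 - (-17)*3) + 3678)/6165 = (-(863 - 1*(-51)) + 3678)*(1/6165) = (-(863 + 51) + 3678)*(1/6165) = (-1*914 + 3678)*(1/6165) = (-914 + 3678)*(1/6165) = 2764*(1/6165) = 2764/6165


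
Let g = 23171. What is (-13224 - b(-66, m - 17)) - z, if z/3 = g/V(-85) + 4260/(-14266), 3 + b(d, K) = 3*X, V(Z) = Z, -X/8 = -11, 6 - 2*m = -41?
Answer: -451743738/35665 ≈ -12666.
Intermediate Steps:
m = 47/2 (m = 3 - ½*(-41) = 3 + 41/2 = 47/2 ≈ 23.500)
X = 88 (X = -8*(-11) = 88)
b(d, K) = 261 (b(d, K) = -3 + 3*88 = -3 + 264 = 261)
z = -29198787/35665 (z = 3*(23171/(-85) + 4260/(-14266)) = 3*(23171*(-1/85) + 4260*(-1/14266)) = 3*(-1363/5 - 2130/7133) = 3*(-9732929/35665) = -29198787/35665 ≈ -818.70)
(-13224 - b(-66, m - 17)) - z = (-13224 - 1*261) - 1*(-29198787/35665) = (-13224 - 261) + 29198787/35665 = -13485 + 29198787/35665 = -451743738/35665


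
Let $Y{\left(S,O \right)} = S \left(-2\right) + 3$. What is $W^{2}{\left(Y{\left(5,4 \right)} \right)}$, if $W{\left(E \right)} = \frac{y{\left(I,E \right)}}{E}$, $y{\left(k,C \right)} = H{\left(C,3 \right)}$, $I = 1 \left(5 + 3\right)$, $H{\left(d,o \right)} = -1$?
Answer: $\frac{1}{49} \approx 0.020408$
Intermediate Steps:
$I = 8$ ($I = 1 \cdot 8 = 8$)
$y{\left(k,C \right)} = -1$
$Y{\left(S,O \right)} = 3 - 2 S$ ($Y{\left(S,O \right)} = - 2 S + 3 = 3 - 2 S$)
$W{\left(E \right)} = - \frac{1}{E}$
$W^{2}{\left(Y{\left(5,4 \right)} \right)} = \left(- \frac{1}{3 - 10}\right)^{2} = \left(- \frac{1}{-7}\right)^{2} = \left(\left(-1\right) \left(- \frac{1}{7}\right)\right)^{2} = \left(\frac{1}{7}\right)^{2} = \frac{1}{49}$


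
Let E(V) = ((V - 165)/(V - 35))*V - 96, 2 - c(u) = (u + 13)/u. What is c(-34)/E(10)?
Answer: -47/1156 ≈ -0.040657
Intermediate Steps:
c(u) = 2 - (13 + u)/u (c(u) = 2 - (u + 13)/u = 2 - (13 + u)/u)
E(V) = -96 + V*(-165 + V)/(-35 + V) (E(V) = ((-165 + V)/(-35 + V))*V - 96 = V*(-165 + V)/(-35 + V) - 96 = -96 + V*(-165 + V)/(-35 + V))
c(-34)/E(10) = ((-13 - 34)/(-34))/(((3360 + 10² - 261*10)/(-35 + 10))) = (-1/34*(-47))/(((3360 + 100 - 2610)/(-25))) = 47/(34*((-1/25*850))) = (47/34)/(-34) = (47/34)*(-1/34) = -47/1156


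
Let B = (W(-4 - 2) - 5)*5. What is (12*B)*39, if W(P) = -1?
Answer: -14040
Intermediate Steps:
B = -30 (B = (-1 - 5)*5 = -6*5 = -30)
(12*B)*39 = (12*(-30))*39 = -360*39 = -14040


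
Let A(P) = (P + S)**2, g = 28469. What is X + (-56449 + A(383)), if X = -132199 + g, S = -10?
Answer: -21050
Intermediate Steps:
X = -103730 (X = -132199 + 28469 = -103730)
A(P) = (-10 + P)**2 (A(P) = (P - 10)**2 = (-10 + P)**2)
X + (-56449 + A(383)) = -103730 + (-56449 + (-10 + 383)**2) = -103730 + (-56449 + 373**2) = -103730 + (-56449 + 139129) = -103730 + 82680 = -21050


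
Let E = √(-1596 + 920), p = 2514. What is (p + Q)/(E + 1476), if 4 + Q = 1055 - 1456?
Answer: 778221/544813 - 27417*I/1089626 ≈ 1.4284 - 0.025162*I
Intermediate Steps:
Q = -405 (Q = -4 + (1055 - 1456) = -4 - 401 = -405)
E = 26*I (E = √(-676) = 26*I ≈ 26.0*I)
(p + Q)/(E + 1476) = (2514 - 405)/(26*I + 1476) = 2109/(1476 + 26*I) = 2109*((1476 - 26*I)/2179252) = 2109*(1476 - 26*I)/2179252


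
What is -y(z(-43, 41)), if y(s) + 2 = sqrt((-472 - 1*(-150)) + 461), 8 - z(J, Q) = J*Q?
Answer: 2 - sqrt(139) ≈ -9.7898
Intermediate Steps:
z(J, Q) = 8 - J*Q
y(s) = -2 + sqrt(139) (y(s) = -2 + sqrt((-472 - 1*(-150)) + 461) = -2 + sqrt((-472 + 150) + 461) = -2 + sqrt(-322 + 461) = -2 + sqrt(139))
-y(z(-43, 41)) = -(-2 + sqrt(139)) = 2 - sqrt(139)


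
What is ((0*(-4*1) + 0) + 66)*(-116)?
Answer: -7656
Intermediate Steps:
((0*(-4*1) + 0) + 66)*(-116) = ((0*(-4) + 0) + 66)*(-116) = ((0 + 0) + 66)*(-116) = (0 + 66)*(-116) = 66*(-116) = -7656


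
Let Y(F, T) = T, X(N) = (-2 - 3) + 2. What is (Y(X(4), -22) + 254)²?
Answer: 53824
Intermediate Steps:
X(N) = -3 (X(N) = -5 + 2 = -3)
(Y(X(4), -22) + 254)² = (-22 + 254)² = 232² = 53824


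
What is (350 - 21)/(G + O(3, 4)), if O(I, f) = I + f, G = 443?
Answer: 329/450 ≈ 0.73111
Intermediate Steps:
(350 - 21)/(G + O(3, 4)) = (350 - 21)/(443 + (3 + 4)) = 329/(443 + 7) = 329/450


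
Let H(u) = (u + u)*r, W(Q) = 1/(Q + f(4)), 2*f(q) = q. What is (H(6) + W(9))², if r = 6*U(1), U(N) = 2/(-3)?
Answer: 277729/121 ≈ 2295.3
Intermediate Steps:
U(N) = -⅔ (U(N) = 2*(-⅓) = -⅔)
f(q) = q/2
r = -4 (r = 6*(-⅔) = -4)
W(Q) = 1/(2 + Q) (W(Q) = 1/(Q + (½)*4) = 1/(Q + 2) = 1/(2 + Q))
H(u) = -8*u (H(u) = (u + u)*(-4) = (2*u)*(-4) = -8*u)
(H(6) + W(9))² = (-8*6 + 1/(2 + 9))² = (-48 + 1/11)² = (-527/11)² = 277729/121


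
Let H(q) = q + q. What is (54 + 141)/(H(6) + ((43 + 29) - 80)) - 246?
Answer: -789/4 ≈ -197.25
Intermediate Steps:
H(q) = 2*q
(54 + 141)/(H(6) + ((43 + 29) - 80)) - 246 = (54 + 141)/(2*6 + ((43 + 29) - 80)) - 246 = 195/(12 + (72 - 80)) - 246 = 195/(12 - 8) - 246 = 195/4 - 246 = -789/4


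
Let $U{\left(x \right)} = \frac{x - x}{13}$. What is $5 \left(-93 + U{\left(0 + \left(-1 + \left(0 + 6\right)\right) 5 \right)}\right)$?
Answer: $-465$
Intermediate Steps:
$U{\left(x \right)} = 0$ ($U{\left(x \right)} = 0 \cdot \frac{1}{13} = 0$)
$5 \left(-93 + U{\left(0 + \left(-1 + \left(0 + 6\right)\right) 5 \right)}\right) = 5 \left(-93 + 0\right) = 5 \left(-93\right) = -465$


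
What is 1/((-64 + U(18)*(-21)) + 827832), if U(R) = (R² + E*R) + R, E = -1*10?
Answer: 1/824366 ≈ 1.2131e-6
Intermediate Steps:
E = -10
U(R) = R² - 9*R (U(R) = (R² - 10*R) + R = R² - 9*R)
1/((-64 + U(18)*(-21)) + 827832) = 1/((-64 + (18*(-9 + 18))*(-21)) + 827832) = 1/((-64 + (18*9)*(-21)) + 827832) = 1/((-64 + 162*(-21)) + 827832) = 1/((-64 - 3402) + 827832) = 1/(-3466 + 827832) = 1/824366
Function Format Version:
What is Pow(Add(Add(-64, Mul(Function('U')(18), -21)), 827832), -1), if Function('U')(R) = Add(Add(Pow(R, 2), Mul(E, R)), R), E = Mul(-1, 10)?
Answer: Rational(1, 824366) ≈ 1.2131e-6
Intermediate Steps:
E = -10
Function('U')(R) = Add(Pow(R, 2), Mul(-9, R)) (Function('U')(R) = Add(Add(Pow(R, 2), Mul(-10, R)), R) = Add(Pow(R, 2), Mul(-9, R)))
Pow(Add(Add(-64, Mul(Function('U')(18), -21)), 827832), -1) = Pow(Add(Add(-64, Mul(Mul(18, Add(-9, 18)), -21)), 827832), -1) = Pow(Add(Add(-64, Mul(Mul(18, 9), -21)), 827832), -1) = Pow(Add(Add(-64, Mul(162, -21)), 827832), -1) = Pow(Add(Add(-64, -3402), 827832), -1) = Pow(Add(-3466, 827832), -1) = Pow(824366, -1) = Rational(1, 824366)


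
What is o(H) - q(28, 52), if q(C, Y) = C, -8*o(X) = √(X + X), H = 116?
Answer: -28 - √58/4 ≈ -29.904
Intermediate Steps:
o(X) = -√2*√X/8 (o(X) = -√(X + X)/8 = -√2*√X/8)
o(H) - q(28, 52) = -√2*√116/8 - 1*28 = -√2*2*√29/8 - 28 = -√58/4 - 28 = -28 - √58/4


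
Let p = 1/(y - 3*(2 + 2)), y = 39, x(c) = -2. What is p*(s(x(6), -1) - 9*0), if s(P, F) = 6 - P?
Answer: 8/27 ≈ 0.29630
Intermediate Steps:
p = 1/27 (p = 1/(39 - 3*(2 + 2)) = 1/(39 - 3*4) = 1/(39 - 12) = 1/27 ≈ 0.037037)
p*(s(x(6), -1) - 9*0) = ((6 - 1*(-2)) - 9*0)/27 = ((6 + 2) + 0)/27 = (8 + 0)/27 = (1/27)*8 = 8/27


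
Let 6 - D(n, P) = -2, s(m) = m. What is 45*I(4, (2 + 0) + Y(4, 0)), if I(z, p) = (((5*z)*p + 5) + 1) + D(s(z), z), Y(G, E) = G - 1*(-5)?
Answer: 10530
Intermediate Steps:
Y(G, E) = 5 + G (Y(G, E) = G + 5 = 5 + G)
D(n, P) = 8 (D(n, P) = 6 - 1*(-2) = 6 + 2 = 8)
I(z, p) = 14 + 5*p*z (I(z, p) = (((5*z)*p + 5) + 1) + 8 = ((5*p*z + 5) + 1) + 8 = ((5 + 5*p*z) + 1) + 8 = (6 + 5*p*z) + 8 = 14 + 5*p*z)
45*I(4, (2 + 0) + Y(4, 0)) = 45*(14 + 5*((2 + 0) + (5 + 4))*4) = 45*(14 + 5*(2 + 9)*4) = 45*(14 + 5*11*4) = 45*(14 + 220) = 45*234 = 10530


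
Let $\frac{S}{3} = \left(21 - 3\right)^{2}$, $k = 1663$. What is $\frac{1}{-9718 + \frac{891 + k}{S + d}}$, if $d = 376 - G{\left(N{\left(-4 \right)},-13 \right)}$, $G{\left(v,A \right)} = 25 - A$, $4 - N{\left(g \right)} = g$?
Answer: $- \frac{655}{6364013} \approx -0.00010292$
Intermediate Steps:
$N{\left(g \right)} = 4 - g$
$d = 338$ ($d = 376 - \left(25 - -13\right) = 376 - \left(25 + 13\right) = 376 - 38 = 338$)
$S = 972$ ($S = 3 \left(21 - 3\right)^{2} = 3 \cdot 18^{2} = 3 \cdot 324 = 972$)
$\frac{1}{-9718 + \frac{891 + k}{S + d}} = \frac{1}{-9718 + \frac{891 + 1663}{972 + 338}} = \frac{1}{-9718 + \frac{2554}{1310}} = \frac{1}{-9718 + 2554 \cdot \frac{1}{1310}} = \frac{1}{-9718 + \frac{1277}{655}} = \frac{1}{- \frac{6364013}{655}} = - \frac{655}{6364013}$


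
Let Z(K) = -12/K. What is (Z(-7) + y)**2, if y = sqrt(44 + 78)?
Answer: 6122/49 + 24*sqrt(122)/7 ≈ 162.81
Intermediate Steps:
y = sqrt(122) ≈ 11.045
(Z(-7) + y)**2 = (-12/(-7) + sqrt(122))**2 = (-12*(-1/7) + sqrt(122))**2 = (12/7 + sqrt(122))**2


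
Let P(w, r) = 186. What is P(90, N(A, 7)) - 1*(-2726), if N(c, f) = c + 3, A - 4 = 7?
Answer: 2912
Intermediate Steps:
A = 11 (A = 4 + 7 = 11)
N(c, f) = 3 + c
P(90, N(A, 7)) - 1*(-2726) = 186 - 1*(-2726) = 186 + 2726 = 2912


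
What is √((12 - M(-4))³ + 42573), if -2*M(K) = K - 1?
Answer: √694886/4 ≈ 208.40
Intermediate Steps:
M(K) = ½ - K/2 (M(K) = -(K - 1)/2 = -(-1 + K)/2 = ½ - K/2)
√((12 - M(-4))³ + 42573) = √((12 - (½ - ½*(-4)))³ + 42573) = √((12 - (½ + 2))³ + 42573) = √((12 - 1*5/2)³ + 42573) = √((12 - 5/2)³ + 42573) = √((19/2)³ + 42573) = √(6859/8 + 42573) = √(347443/8) = √694886/4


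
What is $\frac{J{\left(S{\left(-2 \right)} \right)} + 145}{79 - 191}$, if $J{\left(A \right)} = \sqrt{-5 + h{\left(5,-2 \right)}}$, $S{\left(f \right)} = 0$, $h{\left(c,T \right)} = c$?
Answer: $- \frac{145}{112} \approx -1.2946$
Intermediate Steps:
$J{\left(A \right)} = 0$ ($J{\left(A \right)} = \sqrt{-5 + 5} = \sqrt{0} = 0$)
$\frac{J{\left(S{\left(-2 \right)} \right)} + 145}{79 - 191} = \frac{0 + 145}{79 - 191} = \frac{145}{-112} = 145 \left(- \frac{1}{112}\right) = - \frac{145}{112}$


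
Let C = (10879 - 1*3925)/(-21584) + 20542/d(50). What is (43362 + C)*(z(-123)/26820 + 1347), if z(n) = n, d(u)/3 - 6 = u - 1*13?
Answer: 38400752126141107/655051680 ≈ 5.8622e+7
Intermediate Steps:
d(u) = -21 + 3*u (d(u) = 18 + 3*(u - 1*13) = 18 + 3*(u - 13) = 18 + 3*(-13 + u) = 18 + (-39 + 3*u) = -21 + 3*u)
C = 11644249/73272 (C = (10879 - 1*3925)/(-21584) + 20542/(-21 + 3*50) = (10879 - 3925)*(-1/21584) + 20542/(-21 + 150) = 6954*(-1/21584) + 20542/129 = -183/568 + 20542*(1/129) = -183/568 + 20542/129 = 11644249/73272 ≈ 158.92)
(43362 + C)*(z(-123)/26820 + 1347) = (43362 + 11644249/73272)*(-123/26820 + 1347) = 3188864713*(-123*1/26820 + 1347)/73272 = 3188864713*(-41/8940 + 1347)/73272 = (3188864713/73272)*(12042139/8940) = 38400752126141107/655051680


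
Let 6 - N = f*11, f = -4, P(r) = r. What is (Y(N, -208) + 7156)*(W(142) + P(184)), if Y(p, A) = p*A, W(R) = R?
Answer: -1057544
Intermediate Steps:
N = 50 (N = 6 - (-4)*11 = 6 - 1*(-44) = 6 + 44 = 50)
Y(p, A) = A*p
(Y(N, -208) + 7156)*(W(142) + P(184)) = (-208*50 + 7156)*(142 + 184) = (-10400 + 7156)*326 = -3244*326 = -1057544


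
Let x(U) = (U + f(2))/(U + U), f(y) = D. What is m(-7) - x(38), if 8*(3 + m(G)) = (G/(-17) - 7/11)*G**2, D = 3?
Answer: -34927/7106 ≈ -4.9151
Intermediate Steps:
f(y) = 3
x(U) = (3 + U)/(2*U) (x(U) = (U + 3)/(U + U) = (3 + U)/((2*U)) = (3 + U)*(1/(2*U)) = (3 + U)/(2*U))
m(G) = -3 + G**2*(-7/11 - G/17)/8 (m(G) = -3 + ((G/(-17) - 7/11)*G**2)/8 = -3 + ((G*(-1/17) - 7*1/11)*G**2)/8 = -3 + ((-G/17 - 7/11)*G**2)/8 = -3 + ((-7/11 - G/17)*G**2)/8 = -3 + (G**2*(-7/11 - G/17))/8 = -3 + G**2*(-7/11 - G/17)/8)
m(-7) - x(38) = (-3 - 7/88*(-7)**2 - 1/136*(-7)**3) - (3 + 38)/(2*38) = (-3 - 7/88*49 - 1/136*(-343)) - 41/(2*38) = (-3 - 343/88 + 343/136) - 1*41/76 = -3273/748 - 41/76 = -34927/7106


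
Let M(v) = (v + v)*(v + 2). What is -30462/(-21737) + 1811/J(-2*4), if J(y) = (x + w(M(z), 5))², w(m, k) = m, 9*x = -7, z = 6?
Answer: 25561407705/15964717913 ≈ 1.6011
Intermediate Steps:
x = -7/9 (x = (⅑)*(-7) = -7/9 ≈ -0.77778)
M(v) = 2*v*(2 + v) (M(v) = (2*v)*(2 + v) = 2*v*(2 + v))
J(y) = 734449/81 (J(y) = (-7/9 + 2*6*(2 + 6))² = (-7/9 + 2*6*8)² = (-7/9 + 96)² = (857/9)² = 734449/81)
-30462/(-21737) + 1811/J(-2*4) = -30462/(-21737) + 1811/(734449/81) = -30462*(-1/21737) + 1811*(81/734449) = 30462/21737 + 146691/734449 = 25561407705/15964717913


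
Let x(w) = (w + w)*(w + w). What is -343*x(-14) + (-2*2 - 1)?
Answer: -268917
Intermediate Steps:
x(w) = 4*w**2 (x(w) = (2*w)*(2*w) = 4*w**2)
-343*x(-14) + (-2*2 - 1) = -1372*(-14)**2 + (-2*2 - 1) = -1372*196 + (-4 - 1) = -343*784 - 5 = -268912 - 5 = -268917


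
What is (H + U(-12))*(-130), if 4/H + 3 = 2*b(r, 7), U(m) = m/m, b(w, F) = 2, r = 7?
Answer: -650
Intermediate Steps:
U(m) = 1
H = 4 (H = 4/(-3 + 2*2) = 4/(-3 + 4) = 4/1 = 4*1 = 4)
(H + U(-12))*(-130) = (4 + 1)*(-130) = 5*(-130) = -650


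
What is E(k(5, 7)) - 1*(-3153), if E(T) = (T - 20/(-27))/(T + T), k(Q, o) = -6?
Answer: 510857/162 ≈ 3153.4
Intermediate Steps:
E(T) = (20/27 + T)/(2*T) (E(T) = (T - 20*(-1/27))/((2*T)) = (T + 20/27)*(1/(2*T)) = (20/27 + T)*(1/(2*T)) = (20/27 + T)/(2*T))
E(k(5, 7)) - 1*(-3153) = (1/54)*(20 + 27*(-6))/(-6) - 1*(-3153) = (1/54)*(-⅙)*(20 - 162) + 3153 = (1/54)*(-⅙)*(-142) + 3153 = 71/162 + 3153 = 510857/162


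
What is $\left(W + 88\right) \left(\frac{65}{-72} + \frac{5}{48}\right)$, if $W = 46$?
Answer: $- \frac{7705}{72} \approx -107.01$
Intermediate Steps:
$\left(W + 88\right) \left(\frac{65}{-72} + \frac{5}{48}\right) = \left(46 + 88\right) \left(\frac{65}{-72} + \frac{5}{48}\right) = 134 \left(65 \left(- \frac{1}{72}\right) + 5 \cdot \frac{1}{48}\right) = 134 \left(- \frac{65}{72} + \frac{5}{48}\right) = 134 \left(- \frac{115}{144}\right) = - \frac{7705}{72}$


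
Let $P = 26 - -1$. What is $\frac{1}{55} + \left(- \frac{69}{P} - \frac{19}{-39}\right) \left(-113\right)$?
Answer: $\frac{1504147}{6435} \approx 233.74$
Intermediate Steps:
$P = 27$ ($P = 26 + 1 = 27$)
$\frac{1}{55} + \left(- \frac{69}{P} - \frac{19}{-39}\right) \left(-113\right) = \frac{1}{55} + \left(- \frac{69}{27} - \frac{19}{-39}\right) \left(-113\right) = \frac{1}{55} + \left(\left(-69\right) \frac{1}{27} - - \frac{19}{39}\right) \left(-113\right) = \frac{1}{55} + \left(- \frac{23}{9} + \frac{19}{39}\right) \left(-113\right) = \frac{1}{55} - - \frac{27346}{117} = \frac{1}{55} + \frac{27346}{117} = \frac{1504147}{6435}$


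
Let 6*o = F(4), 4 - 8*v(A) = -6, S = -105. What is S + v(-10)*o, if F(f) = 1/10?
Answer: -5039/48 ≈ -104.98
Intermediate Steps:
v(A) = 5/4 (v(A) = ½ - ⅛*(-6) = ½ + ¾ = 5/4)
F(f) = ⅒
o = 1/60 (o = (⅙)*(⅒) = 1/60 ≈ 0.016667)
S + v(-10)*o = -105 + (5/4)*(1/60) = -105 + 1/48 = -5039/48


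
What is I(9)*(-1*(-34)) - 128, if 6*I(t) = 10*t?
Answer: 382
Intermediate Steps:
I(t) = 5*t/3 (I(t) = (10*t)/6 = 5*t/3)
I(9)*(-1*(-34)) - 128 = ((5/3)*9)*(-1*(-34)) - 128 = 15*34 - 128 = 510 - 128 = 382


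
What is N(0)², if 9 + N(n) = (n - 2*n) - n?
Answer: 81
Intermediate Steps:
N(n) = -9 - 2*n (N(n) = -9 + ((n - 2*n) - n) = -9 + (-n - n) = -9 - 2*n)
N(0)² = (-9 - 2*0)² = (-9 + 0)² = (-9)² = 81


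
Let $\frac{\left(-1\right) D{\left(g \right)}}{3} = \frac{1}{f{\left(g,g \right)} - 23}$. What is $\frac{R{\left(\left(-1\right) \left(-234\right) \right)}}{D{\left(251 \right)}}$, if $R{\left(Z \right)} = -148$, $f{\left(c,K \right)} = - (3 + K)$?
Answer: $- \frac{40996}{3} \approx -13665.0$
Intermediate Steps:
$f{\left(c,K \right)} = -3 - K$
$D{\left(g \right)} = - \frac{3}{-26 - g}$ ($D{\left(g \right)} = - \frac{3}{\left(-3 - g\right) - 23} = - \frac{3}{-26 - g}$)
$\frac{R{\left(\left(-1\right) \left(-234\right) \right)}}{D{\left(251 \right)}} = - \frac{148}{3 \frac{1}{26 + 251}} = - \frac{148}{3 \cdot \frac{1}{277}} = - \frac{148}{\frac{3}{277}} = \left(-148\right) \frac{277}{3} = - \frac{40996}{3}$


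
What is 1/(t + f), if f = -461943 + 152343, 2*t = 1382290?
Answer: 1/381545 ≈ 2.6209e-6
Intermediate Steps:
t = 691145 (t = (1/2)*1382290 = 691145)
f = -309600
1/(t + f) = 1/(691145 - 309600) = 1/381545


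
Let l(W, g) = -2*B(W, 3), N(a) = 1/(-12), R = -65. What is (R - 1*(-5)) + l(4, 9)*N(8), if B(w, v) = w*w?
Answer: -172/3 ≈ -57.333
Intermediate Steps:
B(w, v) = w²
N(a) = -1/12
l(W, g) = -2*W²
(R - 1*(-5)) + l(4, 9)*N(8) = (-65 - 1*(-5)) - 2*4²*(-1/12) = (-65 + 5) - 2*16*(-1/12) = -60 - 32*(-1/12) = -60 + 8/3 = -172/3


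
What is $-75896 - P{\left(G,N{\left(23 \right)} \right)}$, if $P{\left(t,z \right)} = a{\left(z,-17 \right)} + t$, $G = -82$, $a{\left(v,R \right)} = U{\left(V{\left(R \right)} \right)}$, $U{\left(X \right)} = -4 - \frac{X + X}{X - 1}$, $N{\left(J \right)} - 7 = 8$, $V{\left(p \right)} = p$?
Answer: $- \frac{682273}{9} \approx -75808.0$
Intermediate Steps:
$N{\left(J \right)} = 15$ ($N{\left(J \right)} = 7 + 8 = 15$)
$U{\left(X \right)} = -4 - \frac{2 X}{-1 + X}$
$a{\left(v,R \right)} = \frac{2 \left(2 - 3 R\right)}{-1 + R}$
$P{\left(t,z \right)} = - \frac{53}{9} + t$ ($P{\left(t,z \right)} = \frac{2 \left(2 - -51\right)}{-1 - 17} + t = \frac{2 \left(2 + 51\right)}{-18} + t = 2 \left(- \frac{1}{18}\right) 53 + t = - \frac{53}{9} + t$)
$-75896 - P{\left(G,N{\left(23 \right)} \right)} = -75896 - \left(- \frac{53}{9} - 82\right) = -75896 - - \frac{791}{9} = -75896 + \frac{791}{9} = - \frac{682273}{9}$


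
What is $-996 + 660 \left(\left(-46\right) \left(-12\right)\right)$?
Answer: $363324$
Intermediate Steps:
$-996 + 660 \left(\left(-46\right) \left(-12\right)\right) = -996 + 660 \cdot 552 = -996 + 364320 = 363324$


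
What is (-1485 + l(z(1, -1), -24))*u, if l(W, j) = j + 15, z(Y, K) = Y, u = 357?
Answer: -533358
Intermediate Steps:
l(W, j) = 15 + j
(-1485 + l(z(1, -1), -24))*u = (-1485 + (15 - 24))*357 = (-1485 - 9)*357 = -1494*357 = -533358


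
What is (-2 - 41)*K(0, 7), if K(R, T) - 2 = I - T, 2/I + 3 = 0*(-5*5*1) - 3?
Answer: 688/3 ≈ 229.33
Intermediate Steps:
I = -⅓ (I = 2/(-3 + (0*(-5*5*1) - 3)) = 2/(-3 + (0*(-25*1) - 3)) = 2/(-3 + (0*(-25) - 3)) = 2/(-3 + (0 - 3)) = 2/(-3 - 3) = 2/(-6) = 2*(-⅙) = -⅓ ≈ -0.33333)
K(R, T) = 5/3 - T (K(R, T) = 2 + (-⅓ - T) = 5/3 - T)
(-2 - 41)*K(0, 7) = (-2 - 41)*(5/3 - 1*7) = -43*(5/3 - 7) = -43*(-16/3) = 688/3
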